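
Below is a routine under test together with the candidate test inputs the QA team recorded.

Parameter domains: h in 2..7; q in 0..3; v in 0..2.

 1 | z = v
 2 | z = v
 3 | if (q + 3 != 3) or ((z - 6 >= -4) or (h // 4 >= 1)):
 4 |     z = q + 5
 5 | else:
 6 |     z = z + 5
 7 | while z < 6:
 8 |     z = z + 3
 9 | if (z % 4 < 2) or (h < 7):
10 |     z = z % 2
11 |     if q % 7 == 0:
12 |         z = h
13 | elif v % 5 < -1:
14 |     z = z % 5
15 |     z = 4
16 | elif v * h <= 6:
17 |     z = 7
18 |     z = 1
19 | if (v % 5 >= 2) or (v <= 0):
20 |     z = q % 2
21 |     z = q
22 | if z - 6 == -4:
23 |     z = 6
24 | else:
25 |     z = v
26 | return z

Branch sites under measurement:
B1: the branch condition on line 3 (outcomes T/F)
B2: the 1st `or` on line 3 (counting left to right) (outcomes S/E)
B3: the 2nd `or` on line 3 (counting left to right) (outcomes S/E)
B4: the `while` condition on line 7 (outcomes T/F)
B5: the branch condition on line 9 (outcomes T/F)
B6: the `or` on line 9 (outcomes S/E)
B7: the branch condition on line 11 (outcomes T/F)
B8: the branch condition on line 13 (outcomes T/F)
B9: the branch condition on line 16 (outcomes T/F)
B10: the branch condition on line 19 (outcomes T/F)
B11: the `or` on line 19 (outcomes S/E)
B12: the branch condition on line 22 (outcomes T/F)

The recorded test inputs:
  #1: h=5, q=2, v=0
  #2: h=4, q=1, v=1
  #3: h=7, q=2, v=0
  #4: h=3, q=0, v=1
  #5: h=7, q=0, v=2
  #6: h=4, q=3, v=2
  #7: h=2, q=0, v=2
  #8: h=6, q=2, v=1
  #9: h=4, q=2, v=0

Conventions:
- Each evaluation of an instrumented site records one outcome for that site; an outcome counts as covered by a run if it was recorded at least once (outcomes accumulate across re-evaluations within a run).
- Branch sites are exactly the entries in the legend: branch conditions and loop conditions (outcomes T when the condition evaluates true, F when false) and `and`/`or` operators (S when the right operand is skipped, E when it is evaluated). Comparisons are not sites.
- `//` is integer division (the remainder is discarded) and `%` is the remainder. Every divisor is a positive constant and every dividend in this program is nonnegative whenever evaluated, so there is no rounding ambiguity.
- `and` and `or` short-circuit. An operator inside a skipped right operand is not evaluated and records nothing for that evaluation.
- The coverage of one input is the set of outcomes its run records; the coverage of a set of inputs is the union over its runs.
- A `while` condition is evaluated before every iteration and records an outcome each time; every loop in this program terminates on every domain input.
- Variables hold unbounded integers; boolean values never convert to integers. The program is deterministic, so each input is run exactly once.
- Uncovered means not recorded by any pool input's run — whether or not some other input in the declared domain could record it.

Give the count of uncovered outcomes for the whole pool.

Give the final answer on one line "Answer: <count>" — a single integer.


run #1 (h=5, q=2, v=0) runs B2->S, B1->T, B4->F, B6->E, B5->T, B7->F, B11->E, B10->T, B12->T; records B1=T, B2=S, B4=F, B5=T, B6=E, B7=F, B10=T, B11=E, B12=T
run #2 (h=4, q=1, v=1) runs B2->S, B1->T, B4->F, B6->E, B5->T, B7->F, B11->E, B10->F, B12->F; records B1=T, B2=S, B4=F, B5=T, B6=E, B7=F, B10=F, B11=E, B12=F
run #3 (h=7, q=2, v=0) runs B2->S, B1->T, B4->F, B6->E, B5->F, B8->F, B9->T, B11->E, B10->T, B12->T; records B1=T, B2=S, B4=F, B5=F, B6=E, B8=F, B9=T, B10=T, B11=E, B12=T
run #4 (h=3, q=0, v=1) runs B2->E, B3->E, B1->F, B4->F, B6->E, B5->T, B7->T, B11->E, B10->F, B12->F; records B1=F, B2=E, B3=E, B4=F, B5=T, B6=E, B7=T, B10=F, B11=E, B12=F
run #5 (h=7, q=0, v=2) runs B2->E, B3->S, B1->T, B4->T, B4->F, B6->S, B5->T, B7->T, B11->S, B10->T, B12->F; records B1=T, B2=E, B3=S, B4=T, B4=F, B5=T, B6=S, B7=T, B10=T, B11=S, B12=F
run #6 (h=4, q=3, v=2) runs B2->S, B1->T, B4->F, B6->S, B5->T, B7->F, B11->S, B10->T, B12->F; records B1=T, B2=S, B4=F, B5=T, B6=S, B7=F, B10=T, B11=S, B12=F
run #7 (h=2, q=0, v=2) runs B2->E, B3->S, B1->T, B4->T, B4->F, B6->S, B5->T, B7->T, B11->S, B10->T, B12->F; records B1=T, B2=E, B3=S, B4=T, B4=F, B5=T, B6=S, B7=T, B10=T, B11=S, B12=F
run #8 (h=6, q=2, v=1) runs B2->S, B1->T, B4->F, B6->E, B5->T, B7->F, B11->E, B10->F, B12->F; records B1=T, B2=S, B4=F, B5=T, B6=E, B7=F, B10=F, B11=E, B12=F
run #9 (h=4, q=2, v=0) runs B2->S, B1->T, B4->F, B6->E, B5->T, B7->F, B11->E, B10->T, B12->T; records B1=T, B2=S, B4=F, B5=T, B6=E, B7=F, B10=T, B11=E, B12=T
union over the pool: B1=T, B1=F, B2=S, B2=E, B3=S, B3=E, B4=T, B4=F, B5=T, B5=F, B6=S, B6=E, B7=T, B7=F, B8=F, B9=T, B10=T, B10=F, B11=S, B11=E, B12=T, B12=F
uncovered (2 of 24): B8=T, B9=F
Answer: 2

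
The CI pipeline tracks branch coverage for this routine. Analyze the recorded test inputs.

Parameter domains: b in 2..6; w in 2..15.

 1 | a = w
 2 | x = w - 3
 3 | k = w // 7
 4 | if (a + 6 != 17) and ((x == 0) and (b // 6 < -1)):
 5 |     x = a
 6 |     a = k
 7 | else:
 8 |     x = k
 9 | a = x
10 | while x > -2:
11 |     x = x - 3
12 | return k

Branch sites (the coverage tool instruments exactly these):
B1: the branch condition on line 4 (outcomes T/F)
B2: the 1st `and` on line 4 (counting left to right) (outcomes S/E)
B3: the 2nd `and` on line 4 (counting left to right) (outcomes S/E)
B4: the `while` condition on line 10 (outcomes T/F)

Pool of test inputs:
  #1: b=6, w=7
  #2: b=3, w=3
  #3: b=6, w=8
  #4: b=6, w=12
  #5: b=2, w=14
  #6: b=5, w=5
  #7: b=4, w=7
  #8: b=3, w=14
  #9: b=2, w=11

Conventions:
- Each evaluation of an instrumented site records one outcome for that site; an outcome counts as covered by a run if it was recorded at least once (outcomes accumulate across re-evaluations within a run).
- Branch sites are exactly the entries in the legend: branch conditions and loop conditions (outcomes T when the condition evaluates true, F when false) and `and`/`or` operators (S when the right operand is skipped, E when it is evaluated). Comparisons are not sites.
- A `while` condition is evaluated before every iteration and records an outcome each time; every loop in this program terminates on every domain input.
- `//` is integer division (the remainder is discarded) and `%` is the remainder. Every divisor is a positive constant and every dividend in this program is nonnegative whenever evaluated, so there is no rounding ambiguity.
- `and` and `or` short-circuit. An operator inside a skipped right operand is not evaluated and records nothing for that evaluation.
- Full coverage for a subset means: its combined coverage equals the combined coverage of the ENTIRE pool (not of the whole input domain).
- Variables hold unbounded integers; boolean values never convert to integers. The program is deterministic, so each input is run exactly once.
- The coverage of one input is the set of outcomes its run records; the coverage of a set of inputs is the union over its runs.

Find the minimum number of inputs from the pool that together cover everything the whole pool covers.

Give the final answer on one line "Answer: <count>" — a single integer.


run #1 (b=6, w=7) records B1=F, B2=E, B3=S, B4=T, B4=F
run #2 (b=3, w=3) records B1=F, B2=E, B3=E, B4=T, B4=F
run #3 (b=6, w=8) records B1=F, B2=E, B3=S, B4=T, B4=F
run #4 (b=6, w=12) records B1=F, B2=E, B3=S, B4=T, B4=F
run #5 (b=2, w=14) records B1=F, B2=E, B3=S, B4=T, B4=F
run #6 (b=5, w=5) records B1=F, B2=E, B3=S, B4=T, B4=F
run #7 (b=4, w=7) records B1=F, B2=E, B3=S, B4=T, B4=F
run #8 (b=3, w=14) records B1=F, B2=E, B3=S, B4=T, B4=F
run #9 (b=2, w=11) records B1=F, B2=S, B4=T, B4=F
union over all inputs: B1=F, B2=S, B2=E, B3=S, B3=E, B4=T, B4=F (7 outcomes)
no size-1 subset reaches all 7 outcomes (best union: 5/7)
no size-2 subset reaches all 7 outcomes (best union: 6/7)
size 3: inputs {1, 2, 9} cover all 7 outcomes, and no lexicographically smaller subset of this size does
Answer: 3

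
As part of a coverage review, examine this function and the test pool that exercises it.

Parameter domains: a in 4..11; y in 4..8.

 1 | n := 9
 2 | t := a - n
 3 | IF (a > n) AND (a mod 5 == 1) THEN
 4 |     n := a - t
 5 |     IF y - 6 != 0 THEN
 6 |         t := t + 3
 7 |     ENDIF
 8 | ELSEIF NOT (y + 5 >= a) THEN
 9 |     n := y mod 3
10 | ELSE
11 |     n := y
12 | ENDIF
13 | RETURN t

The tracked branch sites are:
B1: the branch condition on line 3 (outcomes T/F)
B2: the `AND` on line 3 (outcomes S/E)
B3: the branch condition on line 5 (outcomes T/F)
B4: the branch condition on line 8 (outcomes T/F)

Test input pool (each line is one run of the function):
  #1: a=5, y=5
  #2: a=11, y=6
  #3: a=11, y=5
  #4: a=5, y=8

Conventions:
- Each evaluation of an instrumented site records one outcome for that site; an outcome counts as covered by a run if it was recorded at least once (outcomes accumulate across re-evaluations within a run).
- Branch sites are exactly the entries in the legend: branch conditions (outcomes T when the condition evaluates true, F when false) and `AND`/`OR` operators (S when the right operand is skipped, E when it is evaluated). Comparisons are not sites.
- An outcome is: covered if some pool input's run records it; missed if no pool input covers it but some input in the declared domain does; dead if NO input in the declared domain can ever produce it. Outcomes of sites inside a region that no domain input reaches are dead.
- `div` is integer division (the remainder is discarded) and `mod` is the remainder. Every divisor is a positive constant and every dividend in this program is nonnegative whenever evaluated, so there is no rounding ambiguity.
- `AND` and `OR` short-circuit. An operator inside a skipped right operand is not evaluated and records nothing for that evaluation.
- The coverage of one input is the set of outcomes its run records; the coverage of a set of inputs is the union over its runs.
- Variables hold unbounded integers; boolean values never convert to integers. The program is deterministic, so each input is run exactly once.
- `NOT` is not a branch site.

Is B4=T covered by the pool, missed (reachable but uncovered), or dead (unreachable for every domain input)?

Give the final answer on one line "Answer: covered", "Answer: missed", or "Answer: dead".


no pool input records B4=T
but domain input (a=10, y=4) does record it -> reachable, so missed
Answer: missed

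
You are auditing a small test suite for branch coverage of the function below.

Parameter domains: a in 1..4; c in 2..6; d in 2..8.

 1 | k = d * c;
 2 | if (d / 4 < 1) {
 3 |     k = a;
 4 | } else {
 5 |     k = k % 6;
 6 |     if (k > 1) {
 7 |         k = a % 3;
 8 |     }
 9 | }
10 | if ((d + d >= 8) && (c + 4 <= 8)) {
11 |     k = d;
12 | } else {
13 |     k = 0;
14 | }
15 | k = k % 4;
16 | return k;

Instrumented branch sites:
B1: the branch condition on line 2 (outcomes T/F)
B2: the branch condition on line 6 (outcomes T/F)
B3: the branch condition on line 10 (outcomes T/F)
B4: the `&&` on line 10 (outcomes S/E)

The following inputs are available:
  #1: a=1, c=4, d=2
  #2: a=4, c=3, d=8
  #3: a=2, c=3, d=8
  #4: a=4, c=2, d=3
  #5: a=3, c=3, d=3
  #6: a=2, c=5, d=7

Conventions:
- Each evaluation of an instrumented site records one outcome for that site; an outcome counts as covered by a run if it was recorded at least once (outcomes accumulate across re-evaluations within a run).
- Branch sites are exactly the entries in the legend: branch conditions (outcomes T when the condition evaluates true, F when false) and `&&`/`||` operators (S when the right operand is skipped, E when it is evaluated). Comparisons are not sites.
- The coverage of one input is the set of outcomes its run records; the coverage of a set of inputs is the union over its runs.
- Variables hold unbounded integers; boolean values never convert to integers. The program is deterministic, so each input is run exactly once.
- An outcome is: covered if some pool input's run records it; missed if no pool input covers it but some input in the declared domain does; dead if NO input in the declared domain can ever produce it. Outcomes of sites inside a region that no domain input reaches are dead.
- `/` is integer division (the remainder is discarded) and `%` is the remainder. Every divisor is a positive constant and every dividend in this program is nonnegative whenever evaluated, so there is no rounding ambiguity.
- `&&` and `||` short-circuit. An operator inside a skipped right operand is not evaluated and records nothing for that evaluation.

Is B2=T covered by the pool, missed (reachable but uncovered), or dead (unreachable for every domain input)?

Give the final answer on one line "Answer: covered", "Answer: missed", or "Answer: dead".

B2=T is recorded by pool input(s) 6 -> covered

Answer: covered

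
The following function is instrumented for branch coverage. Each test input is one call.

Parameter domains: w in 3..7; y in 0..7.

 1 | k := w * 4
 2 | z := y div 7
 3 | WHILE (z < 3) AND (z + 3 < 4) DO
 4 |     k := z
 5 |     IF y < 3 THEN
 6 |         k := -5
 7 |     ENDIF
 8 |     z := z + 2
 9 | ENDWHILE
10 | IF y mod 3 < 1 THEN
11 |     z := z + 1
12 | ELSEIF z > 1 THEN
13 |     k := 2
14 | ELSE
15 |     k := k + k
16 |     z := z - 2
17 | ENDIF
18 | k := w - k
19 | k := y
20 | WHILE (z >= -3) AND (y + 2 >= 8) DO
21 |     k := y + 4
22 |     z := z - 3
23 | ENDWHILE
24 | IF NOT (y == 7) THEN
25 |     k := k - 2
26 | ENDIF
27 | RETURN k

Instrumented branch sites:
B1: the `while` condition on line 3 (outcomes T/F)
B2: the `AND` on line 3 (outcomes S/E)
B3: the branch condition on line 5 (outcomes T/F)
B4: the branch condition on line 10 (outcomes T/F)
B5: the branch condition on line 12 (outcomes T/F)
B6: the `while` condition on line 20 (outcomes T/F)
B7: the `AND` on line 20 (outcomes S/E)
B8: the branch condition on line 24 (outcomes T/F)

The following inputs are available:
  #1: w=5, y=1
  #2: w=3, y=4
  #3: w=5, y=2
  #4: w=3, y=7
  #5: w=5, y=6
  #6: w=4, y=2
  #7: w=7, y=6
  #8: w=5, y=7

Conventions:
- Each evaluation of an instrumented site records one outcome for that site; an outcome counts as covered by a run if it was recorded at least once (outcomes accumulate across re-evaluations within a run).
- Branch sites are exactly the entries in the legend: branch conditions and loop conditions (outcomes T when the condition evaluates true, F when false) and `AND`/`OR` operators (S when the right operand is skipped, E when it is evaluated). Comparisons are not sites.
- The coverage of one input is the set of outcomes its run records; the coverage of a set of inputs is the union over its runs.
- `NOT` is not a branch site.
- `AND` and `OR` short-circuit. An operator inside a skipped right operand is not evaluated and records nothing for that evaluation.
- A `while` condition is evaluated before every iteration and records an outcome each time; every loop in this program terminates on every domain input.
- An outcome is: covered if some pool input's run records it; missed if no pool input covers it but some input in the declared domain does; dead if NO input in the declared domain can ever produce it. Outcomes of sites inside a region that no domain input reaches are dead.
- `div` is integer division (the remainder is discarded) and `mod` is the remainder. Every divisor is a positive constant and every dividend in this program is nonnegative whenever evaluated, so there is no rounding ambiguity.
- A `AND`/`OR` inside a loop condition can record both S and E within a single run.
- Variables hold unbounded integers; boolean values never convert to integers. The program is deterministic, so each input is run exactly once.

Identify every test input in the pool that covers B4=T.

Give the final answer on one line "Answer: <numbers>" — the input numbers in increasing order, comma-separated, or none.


input #1 (w=5, y=1): does not produce B4=T
input #2 (w=3, y=4): does not produce B4=T
input #3 (w=5, y=2): does not produce B4=T
input #4 (w=3, y=7): does not produce B4=T
input #5 (w=5, y=6): produces B4=T
input #6 (w=4, y=2): does not produce B4=T
input #7 (w=7, y=6): produces B4=T
input #8 (w=5, y=7): does not produce B4=T
Answer: 5, 7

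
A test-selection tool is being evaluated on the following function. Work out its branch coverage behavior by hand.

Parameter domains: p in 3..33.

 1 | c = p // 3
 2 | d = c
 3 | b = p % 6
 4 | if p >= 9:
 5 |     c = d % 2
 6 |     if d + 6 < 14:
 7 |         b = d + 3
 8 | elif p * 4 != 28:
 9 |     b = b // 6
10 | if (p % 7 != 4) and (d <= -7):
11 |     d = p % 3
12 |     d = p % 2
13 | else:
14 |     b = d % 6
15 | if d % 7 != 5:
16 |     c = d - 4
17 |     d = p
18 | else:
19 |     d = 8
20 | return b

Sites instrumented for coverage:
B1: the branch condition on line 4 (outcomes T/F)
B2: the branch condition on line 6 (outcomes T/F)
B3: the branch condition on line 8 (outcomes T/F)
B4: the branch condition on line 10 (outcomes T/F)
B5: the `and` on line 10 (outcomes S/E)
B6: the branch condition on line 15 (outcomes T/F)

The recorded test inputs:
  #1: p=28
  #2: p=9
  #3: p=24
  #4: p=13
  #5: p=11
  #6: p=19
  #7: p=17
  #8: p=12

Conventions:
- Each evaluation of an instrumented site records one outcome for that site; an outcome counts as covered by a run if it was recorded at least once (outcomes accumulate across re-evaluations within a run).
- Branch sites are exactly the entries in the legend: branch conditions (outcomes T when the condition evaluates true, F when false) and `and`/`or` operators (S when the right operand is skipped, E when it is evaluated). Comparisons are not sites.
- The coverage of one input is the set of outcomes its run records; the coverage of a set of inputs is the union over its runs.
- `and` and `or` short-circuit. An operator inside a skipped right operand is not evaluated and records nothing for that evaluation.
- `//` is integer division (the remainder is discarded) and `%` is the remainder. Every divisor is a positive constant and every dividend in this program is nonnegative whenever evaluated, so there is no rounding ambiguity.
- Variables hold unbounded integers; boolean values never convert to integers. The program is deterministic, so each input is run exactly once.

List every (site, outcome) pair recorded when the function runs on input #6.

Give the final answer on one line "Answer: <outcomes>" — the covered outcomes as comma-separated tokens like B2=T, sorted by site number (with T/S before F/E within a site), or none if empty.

Simulating input #6 (p=19) step by step:
  B1->T, B2->T, B5->E, B4->F, B6->T
distinct outcomes covered: B1=T, B2=T, B4=F, B5=E, B6=T

Answer: B1=T, B2=T, B4=F, B5=E, B6=T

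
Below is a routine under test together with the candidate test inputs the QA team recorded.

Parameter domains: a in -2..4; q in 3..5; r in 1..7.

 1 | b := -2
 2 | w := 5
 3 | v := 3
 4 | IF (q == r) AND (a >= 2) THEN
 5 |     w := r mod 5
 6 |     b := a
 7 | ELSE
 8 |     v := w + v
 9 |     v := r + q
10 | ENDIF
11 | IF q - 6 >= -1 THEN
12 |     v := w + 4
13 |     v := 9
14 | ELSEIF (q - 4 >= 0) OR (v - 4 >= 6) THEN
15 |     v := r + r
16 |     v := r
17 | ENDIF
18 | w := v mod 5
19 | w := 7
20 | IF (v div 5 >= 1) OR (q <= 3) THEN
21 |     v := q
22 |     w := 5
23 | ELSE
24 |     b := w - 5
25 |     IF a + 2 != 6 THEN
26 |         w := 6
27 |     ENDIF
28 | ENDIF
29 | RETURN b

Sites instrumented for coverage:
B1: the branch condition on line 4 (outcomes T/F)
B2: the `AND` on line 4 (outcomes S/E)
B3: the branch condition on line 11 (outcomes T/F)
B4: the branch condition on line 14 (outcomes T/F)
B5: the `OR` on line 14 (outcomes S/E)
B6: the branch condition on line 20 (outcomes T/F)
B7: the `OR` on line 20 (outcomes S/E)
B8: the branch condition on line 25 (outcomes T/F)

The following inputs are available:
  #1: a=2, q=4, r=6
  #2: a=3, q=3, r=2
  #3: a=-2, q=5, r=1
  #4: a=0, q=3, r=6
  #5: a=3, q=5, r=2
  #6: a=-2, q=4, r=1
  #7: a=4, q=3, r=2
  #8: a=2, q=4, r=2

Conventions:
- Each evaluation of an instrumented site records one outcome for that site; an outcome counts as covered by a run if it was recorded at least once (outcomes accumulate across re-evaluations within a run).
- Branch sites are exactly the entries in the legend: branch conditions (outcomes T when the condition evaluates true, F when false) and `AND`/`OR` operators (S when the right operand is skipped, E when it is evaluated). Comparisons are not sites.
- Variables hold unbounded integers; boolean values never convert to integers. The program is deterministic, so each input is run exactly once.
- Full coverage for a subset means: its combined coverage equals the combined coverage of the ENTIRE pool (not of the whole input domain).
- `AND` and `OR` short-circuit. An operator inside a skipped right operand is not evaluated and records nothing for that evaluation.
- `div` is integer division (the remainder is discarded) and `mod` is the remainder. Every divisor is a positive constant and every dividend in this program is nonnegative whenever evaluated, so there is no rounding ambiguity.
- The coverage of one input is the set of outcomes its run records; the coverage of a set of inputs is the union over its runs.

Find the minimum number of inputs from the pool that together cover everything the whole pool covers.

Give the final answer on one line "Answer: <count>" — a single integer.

test 1 (a=2, q=4, r=6) fires B2->S, B1->F, B3->F, B5->S, B4->T, B7->S, B6->T; hits B1=F, B2=S, B3=F, B4=T, B5=S, B6=T, B7=S
test 2 (a=3, q=3, r=2) fires B2->S, B1->F, B3->F, B5->E, B4->F, B7->S, B6->T; hits B1=F, B2=S, B3=F, B4=F, B5=E, B6=T, B7=S
test 3 (a=-2, q=5, r=1) fires B2->S, B1->F, B3->T, B7->S, B6->T; hits B1=F, B2=S, B3=T, B6=T, B7=S
test 4 (a=0, q=3, r=6) fires B2->S, B1->F, B3->F, B5->E, B4->F, B7->S, B6->T; hits B1=F, B2=S, B3=F, B4=F, B5=E, B6=T, B7=S
test 5 (a=3, q=5, r=2) fires B2->S, B1->F, B3->T, B7->S, B6->T; hits B1=F, B2=S, B3=T, B6=T, B7=S
test 6 (a=-2, q=4, r=1) fires B2->S, B1->F, B3->F, B5->S, B4->T, B7->E, B6->F, B8->T; hits B1=F, B2=S, B3=F, B4=T, B5=S, B6=F, B7=E, B8=T
test 7 (a=4, q=3, r=2) fires B2->S, B1->F, B3->F, B5->E, B4->F, B7->S, B6->T; hits B1=F, B2=S, B3=F, B4=F, B5=E, B6=T, B7=S
test 8 (a=2, q=4, r=2) fires B2->S, B1->F, B3->F, B5->S, B4->T, B7->E, B6->F, B8->T; hits B1=F, B2=S, B3=F, B4=T, B5=S, B6=F, B7=E, B8=T
the full pool covers 13 outcomes: B1=F, B2=S, B3=T, B3=F, B4=T, B4=F, B5=S, B5=E, B6=T, B6=F, B7=S, B7=E, B8=T
no size-1 subset reaches all 13 outcomes (best union: 8/13)
no size-2 subset reaches all 13 outcomes (best union: 12/13)
inputs {2, 3, 6} (size 3) cover everything; no size-3 subset with a lexicographically smaller index list covers all 13

Answer: 3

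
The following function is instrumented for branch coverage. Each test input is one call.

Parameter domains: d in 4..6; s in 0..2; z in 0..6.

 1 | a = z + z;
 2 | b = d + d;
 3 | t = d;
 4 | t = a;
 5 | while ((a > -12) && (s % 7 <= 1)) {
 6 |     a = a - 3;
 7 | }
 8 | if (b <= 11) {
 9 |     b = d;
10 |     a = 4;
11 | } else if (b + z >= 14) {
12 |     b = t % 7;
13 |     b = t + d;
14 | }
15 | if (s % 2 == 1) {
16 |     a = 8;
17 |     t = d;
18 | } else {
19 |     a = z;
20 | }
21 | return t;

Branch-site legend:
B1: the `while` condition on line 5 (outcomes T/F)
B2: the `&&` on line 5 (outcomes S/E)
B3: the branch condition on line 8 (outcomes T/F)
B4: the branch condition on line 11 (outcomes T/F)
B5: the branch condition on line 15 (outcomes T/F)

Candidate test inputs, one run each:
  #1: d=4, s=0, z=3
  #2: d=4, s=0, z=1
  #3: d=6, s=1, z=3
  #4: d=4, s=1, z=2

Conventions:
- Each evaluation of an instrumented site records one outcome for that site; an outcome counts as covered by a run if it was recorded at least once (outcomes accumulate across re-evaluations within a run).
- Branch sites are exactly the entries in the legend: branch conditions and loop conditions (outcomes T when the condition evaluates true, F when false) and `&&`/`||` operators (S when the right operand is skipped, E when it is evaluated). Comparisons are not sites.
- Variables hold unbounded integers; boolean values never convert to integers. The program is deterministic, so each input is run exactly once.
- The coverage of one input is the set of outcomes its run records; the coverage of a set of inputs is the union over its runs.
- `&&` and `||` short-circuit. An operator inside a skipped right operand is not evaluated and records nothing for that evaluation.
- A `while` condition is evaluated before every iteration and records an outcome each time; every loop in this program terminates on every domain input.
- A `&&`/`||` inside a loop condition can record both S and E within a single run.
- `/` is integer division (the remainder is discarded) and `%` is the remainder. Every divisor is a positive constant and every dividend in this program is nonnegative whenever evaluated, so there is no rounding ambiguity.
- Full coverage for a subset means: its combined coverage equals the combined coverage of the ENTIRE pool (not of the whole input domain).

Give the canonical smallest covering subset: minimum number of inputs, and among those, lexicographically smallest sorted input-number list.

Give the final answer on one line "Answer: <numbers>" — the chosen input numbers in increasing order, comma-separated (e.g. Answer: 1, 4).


input #1, d=4, s=0, z=3: outcomes B1=T, B1=F, B2=S, B2=E, B3=T, B5=F
input #2, d=4, s=0, z=1: outcomes B1=T, B1=F, B2=S, B2=E, B3=T, B5=F
input #3, d=6, s=1, z=3: outcomes B1=T, B1=F, B2=S, B2=E, B3=F, B4=T, B5=T
input #4, d=4, s=1, z=2: outcomes B1=T, B1=F, B2=S, B2=E, B3=T, B5=T
the full pool covers 9 outcomes: B1=T, B1=F, B2=S, B2=E, B3=T, B3=F, B4=T, B5=T, B5=F
no size-1 subset reaches all 9 outcomes (best union: 7/9)
size 2: inputs {1, 3} cover all 9 outcomes, and no lexicographically smaller subset of this size does
Answer: 1, 3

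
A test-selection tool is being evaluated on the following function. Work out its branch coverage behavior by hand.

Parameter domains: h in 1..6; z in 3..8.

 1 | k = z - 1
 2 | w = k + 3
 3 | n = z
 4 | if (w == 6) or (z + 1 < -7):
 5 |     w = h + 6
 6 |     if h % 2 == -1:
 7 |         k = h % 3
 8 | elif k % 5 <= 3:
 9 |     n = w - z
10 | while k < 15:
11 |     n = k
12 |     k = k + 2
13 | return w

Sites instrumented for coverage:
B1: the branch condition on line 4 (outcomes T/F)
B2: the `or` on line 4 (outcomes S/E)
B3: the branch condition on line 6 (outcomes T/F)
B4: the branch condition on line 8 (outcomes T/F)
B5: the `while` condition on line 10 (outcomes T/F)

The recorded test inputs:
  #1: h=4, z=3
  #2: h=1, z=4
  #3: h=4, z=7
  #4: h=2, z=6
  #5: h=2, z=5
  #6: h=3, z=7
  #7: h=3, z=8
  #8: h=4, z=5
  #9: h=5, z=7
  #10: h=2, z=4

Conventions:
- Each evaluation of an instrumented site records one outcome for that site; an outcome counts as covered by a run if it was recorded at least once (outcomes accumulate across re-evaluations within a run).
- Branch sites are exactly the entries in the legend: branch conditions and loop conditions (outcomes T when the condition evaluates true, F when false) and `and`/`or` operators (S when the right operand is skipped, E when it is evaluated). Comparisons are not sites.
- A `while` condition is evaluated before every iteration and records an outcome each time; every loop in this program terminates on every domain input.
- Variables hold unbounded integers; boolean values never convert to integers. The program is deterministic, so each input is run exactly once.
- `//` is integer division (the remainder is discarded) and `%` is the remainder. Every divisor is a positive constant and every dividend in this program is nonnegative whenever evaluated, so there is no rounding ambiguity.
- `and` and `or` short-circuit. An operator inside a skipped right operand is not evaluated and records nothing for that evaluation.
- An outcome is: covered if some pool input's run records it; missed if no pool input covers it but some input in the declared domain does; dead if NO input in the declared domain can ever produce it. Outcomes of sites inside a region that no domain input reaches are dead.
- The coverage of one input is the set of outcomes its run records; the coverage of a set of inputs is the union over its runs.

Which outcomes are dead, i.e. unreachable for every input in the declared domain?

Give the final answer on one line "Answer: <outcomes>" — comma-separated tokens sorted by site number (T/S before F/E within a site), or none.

sweeping the full domain (36 inputs) for each outcome:
  B3=T: never recorded by any domain input -> dead
  reachable outcomes have witnesses, e.g. B1=T (e.g. h=1, z=4), B1=F (e.g. h=1, z=3), B2=S (e.g. h=1, z=4), B2=E (e.g. h=1, z=3)

Answer: B3=T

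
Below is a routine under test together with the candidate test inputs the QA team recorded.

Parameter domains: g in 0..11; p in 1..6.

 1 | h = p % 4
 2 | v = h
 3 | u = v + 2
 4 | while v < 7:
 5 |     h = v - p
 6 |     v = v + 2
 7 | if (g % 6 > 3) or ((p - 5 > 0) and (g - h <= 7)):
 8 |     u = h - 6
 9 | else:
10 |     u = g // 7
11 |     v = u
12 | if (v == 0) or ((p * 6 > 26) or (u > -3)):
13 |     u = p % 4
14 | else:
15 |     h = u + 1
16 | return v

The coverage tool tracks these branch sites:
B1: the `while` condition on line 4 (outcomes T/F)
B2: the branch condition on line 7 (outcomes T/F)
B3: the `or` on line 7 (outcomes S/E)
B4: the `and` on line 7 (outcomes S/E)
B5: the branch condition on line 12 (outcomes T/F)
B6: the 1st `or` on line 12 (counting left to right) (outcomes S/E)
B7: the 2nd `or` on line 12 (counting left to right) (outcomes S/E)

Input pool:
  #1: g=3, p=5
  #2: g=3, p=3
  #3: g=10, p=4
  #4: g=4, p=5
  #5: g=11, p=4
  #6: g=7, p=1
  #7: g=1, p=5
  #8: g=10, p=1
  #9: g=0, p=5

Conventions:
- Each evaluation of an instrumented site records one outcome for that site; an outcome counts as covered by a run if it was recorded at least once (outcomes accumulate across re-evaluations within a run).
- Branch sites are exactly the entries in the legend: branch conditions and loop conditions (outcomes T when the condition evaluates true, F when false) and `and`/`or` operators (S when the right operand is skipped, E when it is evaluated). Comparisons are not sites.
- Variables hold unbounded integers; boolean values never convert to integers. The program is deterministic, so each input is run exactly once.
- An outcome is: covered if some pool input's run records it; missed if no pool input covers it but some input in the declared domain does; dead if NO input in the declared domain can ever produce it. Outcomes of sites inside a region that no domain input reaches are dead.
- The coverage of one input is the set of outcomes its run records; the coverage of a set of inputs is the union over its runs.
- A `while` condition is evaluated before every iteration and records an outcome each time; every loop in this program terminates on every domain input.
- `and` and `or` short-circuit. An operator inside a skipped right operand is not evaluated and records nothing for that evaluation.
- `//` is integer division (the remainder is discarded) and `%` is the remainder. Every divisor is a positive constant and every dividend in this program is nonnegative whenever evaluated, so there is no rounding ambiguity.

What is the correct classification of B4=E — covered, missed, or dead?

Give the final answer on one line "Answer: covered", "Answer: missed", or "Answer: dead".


no pool input records B4=E
but domain input (g=0, p=6) does record it -> reachable, so missed
Answer: missed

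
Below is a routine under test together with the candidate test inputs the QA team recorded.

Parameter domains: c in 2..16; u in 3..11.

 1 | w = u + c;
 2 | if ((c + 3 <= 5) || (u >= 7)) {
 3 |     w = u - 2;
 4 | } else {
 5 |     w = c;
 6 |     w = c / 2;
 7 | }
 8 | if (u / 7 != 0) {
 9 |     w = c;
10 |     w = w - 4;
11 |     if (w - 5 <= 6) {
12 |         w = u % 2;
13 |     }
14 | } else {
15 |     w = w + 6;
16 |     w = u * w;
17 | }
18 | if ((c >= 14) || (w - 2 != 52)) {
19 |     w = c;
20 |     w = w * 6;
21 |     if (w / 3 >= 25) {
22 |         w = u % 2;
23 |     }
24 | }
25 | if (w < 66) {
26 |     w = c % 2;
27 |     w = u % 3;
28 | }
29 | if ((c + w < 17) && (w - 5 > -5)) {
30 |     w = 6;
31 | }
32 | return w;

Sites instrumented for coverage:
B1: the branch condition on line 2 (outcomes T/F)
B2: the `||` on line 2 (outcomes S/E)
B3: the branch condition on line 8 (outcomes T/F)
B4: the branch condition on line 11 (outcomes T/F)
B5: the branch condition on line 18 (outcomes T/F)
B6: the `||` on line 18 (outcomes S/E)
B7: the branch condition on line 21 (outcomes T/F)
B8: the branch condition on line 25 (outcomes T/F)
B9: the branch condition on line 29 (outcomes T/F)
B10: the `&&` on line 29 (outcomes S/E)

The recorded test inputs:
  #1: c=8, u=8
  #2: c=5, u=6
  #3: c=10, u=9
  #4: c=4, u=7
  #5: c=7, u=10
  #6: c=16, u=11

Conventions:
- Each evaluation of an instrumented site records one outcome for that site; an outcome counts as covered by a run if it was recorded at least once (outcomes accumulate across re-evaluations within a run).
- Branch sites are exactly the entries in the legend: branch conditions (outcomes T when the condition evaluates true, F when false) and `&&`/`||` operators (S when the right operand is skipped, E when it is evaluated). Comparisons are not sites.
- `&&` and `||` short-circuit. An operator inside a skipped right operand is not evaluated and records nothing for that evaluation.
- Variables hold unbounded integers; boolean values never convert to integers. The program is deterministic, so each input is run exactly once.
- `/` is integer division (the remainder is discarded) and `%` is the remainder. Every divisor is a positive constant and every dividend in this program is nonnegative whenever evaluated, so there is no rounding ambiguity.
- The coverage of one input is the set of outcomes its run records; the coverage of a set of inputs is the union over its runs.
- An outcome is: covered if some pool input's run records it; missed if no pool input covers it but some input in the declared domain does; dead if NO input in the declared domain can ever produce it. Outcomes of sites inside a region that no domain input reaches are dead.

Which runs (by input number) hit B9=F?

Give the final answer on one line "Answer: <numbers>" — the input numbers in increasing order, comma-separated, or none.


input #1 (c=8, u=8): does not produce B9=F
input #2 (c=5, u=6): produces B9=F
input #3 (c=10, u=9): produces B9=F
input #4 (c=4, u=7): does not produce B9=F
input #5 (c=7, u=10): does not produce B9=F
input #6 (c=16, u=11): produces B9=F
Answer: 2, 3, 6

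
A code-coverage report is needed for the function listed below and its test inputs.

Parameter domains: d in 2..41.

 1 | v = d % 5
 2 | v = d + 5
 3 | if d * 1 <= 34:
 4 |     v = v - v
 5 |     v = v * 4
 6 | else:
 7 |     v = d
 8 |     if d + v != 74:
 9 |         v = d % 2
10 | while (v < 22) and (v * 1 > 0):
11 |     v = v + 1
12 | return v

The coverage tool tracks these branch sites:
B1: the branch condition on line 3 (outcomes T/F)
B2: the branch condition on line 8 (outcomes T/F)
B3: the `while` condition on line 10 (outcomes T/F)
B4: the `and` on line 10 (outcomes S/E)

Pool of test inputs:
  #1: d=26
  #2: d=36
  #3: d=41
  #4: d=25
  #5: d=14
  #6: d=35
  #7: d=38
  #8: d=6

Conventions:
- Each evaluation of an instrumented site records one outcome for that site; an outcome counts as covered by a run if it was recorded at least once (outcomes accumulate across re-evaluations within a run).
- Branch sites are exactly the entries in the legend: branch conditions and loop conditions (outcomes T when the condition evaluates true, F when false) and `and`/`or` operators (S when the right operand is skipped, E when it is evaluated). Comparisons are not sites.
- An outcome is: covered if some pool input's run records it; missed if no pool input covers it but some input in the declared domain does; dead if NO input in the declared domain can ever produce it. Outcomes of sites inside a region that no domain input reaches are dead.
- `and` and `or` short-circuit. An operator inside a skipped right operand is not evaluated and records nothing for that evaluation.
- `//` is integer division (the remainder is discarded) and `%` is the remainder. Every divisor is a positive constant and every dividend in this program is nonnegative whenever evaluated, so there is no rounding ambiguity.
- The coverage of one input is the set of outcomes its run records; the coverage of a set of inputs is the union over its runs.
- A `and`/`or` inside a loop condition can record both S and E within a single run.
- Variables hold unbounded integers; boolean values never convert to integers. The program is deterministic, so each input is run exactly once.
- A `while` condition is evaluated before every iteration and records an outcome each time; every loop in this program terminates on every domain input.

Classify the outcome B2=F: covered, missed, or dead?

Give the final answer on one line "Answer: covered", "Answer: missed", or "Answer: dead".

no pool input records B2=F
but domain input (d=37) does record it -> reachable, so missed

Answer: missed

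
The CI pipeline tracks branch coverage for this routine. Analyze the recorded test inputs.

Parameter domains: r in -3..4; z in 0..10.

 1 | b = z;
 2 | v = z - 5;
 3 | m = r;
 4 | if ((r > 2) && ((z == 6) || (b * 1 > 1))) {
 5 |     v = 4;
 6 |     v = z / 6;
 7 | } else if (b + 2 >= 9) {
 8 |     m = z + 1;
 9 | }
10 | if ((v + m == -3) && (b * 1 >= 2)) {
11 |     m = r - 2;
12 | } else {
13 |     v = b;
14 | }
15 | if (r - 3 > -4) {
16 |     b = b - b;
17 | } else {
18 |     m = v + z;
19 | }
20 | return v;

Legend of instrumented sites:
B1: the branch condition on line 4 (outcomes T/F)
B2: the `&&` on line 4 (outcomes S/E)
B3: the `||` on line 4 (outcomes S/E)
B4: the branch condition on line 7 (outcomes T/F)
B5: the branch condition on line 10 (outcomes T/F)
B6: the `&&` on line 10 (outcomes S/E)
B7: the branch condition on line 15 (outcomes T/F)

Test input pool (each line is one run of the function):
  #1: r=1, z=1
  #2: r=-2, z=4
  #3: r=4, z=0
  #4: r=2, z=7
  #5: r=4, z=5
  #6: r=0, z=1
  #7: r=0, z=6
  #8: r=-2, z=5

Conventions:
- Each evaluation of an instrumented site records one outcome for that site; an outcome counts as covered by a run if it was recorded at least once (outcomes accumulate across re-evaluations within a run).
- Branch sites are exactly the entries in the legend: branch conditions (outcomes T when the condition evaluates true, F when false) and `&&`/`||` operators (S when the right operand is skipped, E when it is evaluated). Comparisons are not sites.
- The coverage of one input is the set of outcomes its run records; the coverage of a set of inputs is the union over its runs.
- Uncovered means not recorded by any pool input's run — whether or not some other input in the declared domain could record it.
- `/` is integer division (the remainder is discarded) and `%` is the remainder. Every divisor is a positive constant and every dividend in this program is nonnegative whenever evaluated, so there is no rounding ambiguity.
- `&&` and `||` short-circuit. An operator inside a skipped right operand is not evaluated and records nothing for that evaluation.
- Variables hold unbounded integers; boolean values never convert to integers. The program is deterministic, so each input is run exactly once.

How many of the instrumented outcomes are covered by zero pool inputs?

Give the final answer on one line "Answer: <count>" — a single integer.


input #1, r=1, z=1: events B2->S, B1->F, B4->F, B6->E, B5->F, B7->T; outcomes B1=F, B2=S, B4=F, B5=F, B6=E, B7=T
input #2, r=-2, z=4: events B2->S, B1->F, B4->F, B6->E, B5->T, B7->F; outcomes B1=F, B2=S, B4=F, B5=T, B6=E, B7=F
input #3, r=4, z=0: events B2->E, B3->E, B1->F, B4->F, B6->S, B5->F, B7->T; outcomes B1=F, B2=E, B3=E, B4=F, B5=F, B6=S, B7=T
input #4, r=2, z=7: events B2->S, B1->F, B4->T, B6->S, B5->F, B7->T; outcomes B1=F, B2=S, B4=T, B5=F, B6=S, B7=T
input #5, r=4, z=5: events B2->E, B3->E, B1->T, B6->S, B5->F, B7->T; outcomes B1=T, B2=E, B3=E, B5=F, B6=S, B7=T
input #6, r=0, z=1: events B2->S, B1->F, B4->F, B6->S, B5->F, B7->T; outcomes B1=F, B2=S, B4=F, B5=F, B6=S, B7=T
input #7, r=0, z=6: events B2->S, B1->F, B4->F, B6->S, B5->F, B7->T; outcomes B1=F, B2=S, B4=F, B5=F, B6=S, B7=T
input #8, r=-2, z=5: events B2->S, B1->F, B4->F, B6->S, B5->F, B7->F; outcomes B1=F, B2=S, B4=F, B5=F, B6=S, B7=F
union over the pool: B1=T, B1=F, B2=S, B2=E, B3=E, B4=T, B4=F, B5=T, B5=F, B6=S, B6=E, B7=T, B7=F
uncovered (1 of 14): B3=S
Answer: 1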